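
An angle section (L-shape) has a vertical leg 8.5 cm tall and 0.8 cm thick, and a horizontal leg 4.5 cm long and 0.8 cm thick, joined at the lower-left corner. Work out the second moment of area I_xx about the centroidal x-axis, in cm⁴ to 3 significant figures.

Break the section into simple shapes (no overlaps), measuring from the bottom-left corner of the bounding box.
Vertical leg: 0.8 × 8.5, A = 6.8 cm², y = 4.25 cm, Ī = 40.942 cm⁴.
Horizontal leg (remainder): 3.7 × 0.8, A = 2.96 cm², y = 0.4 cm, Ī = 0.15787 cm⁴.
Centroid: ȳ = ΣA·y / ΣA = 3.0824 cm.
Transfer each piece to the centroidal x-axis using Ī + A·d² with d = y − 3.0824:
  vertical leg: d = 1.1676 cm → contributes +50.212 cm⁴
  horizontal leg (remainder): d = -2.6824 cm → contributes +21.456 cm⁴
Total I = 71.668 cm⁴.

I_xx ≈ 71.7 cm⁴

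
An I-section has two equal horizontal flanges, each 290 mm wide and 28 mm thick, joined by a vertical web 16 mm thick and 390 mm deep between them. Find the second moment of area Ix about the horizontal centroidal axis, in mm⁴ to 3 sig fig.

Split into non-overlapping primitives; take the origin at the lower-left of the bounding box.
Bottom flange: 290 × 28, A = 8 120 mm², y = 14 mm, Ī = 530 507 mm⁴.
Web: 16 × 390, A = 6 240 mm², y = 223 mm, Ī = 79 092 000 mm⁴.
Top flange: 290 × 28, A = 8 120 mm², y = 432 mm, Ī = 530 507 mm⁴.
By symmetry the centroid is at mid-height, ȳ = 223 mm.
Transfer each piece to the horizontal centroidal axis using Ī + A·d² with d = y − 223:
  bottom flange: d = -209 mm → contributes +355 220 227 mm⁴
  web: d = 0 mm → contributes +79 092 000 mm⁴
  top flange: d = 209 mm → contributes +355 220 227 mm⁴
Total I = 789 532 453 mm⁴.

Ix ≈ 7.90 × 10⁸ mm⁴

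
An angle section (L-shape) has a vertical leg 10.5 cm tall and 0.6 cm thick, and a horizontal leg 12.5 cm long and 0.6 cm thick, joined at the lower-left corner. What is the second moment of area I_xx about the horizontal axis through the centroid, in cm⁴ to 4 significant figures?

Split into non-overlapping primitives; take the origin at the lower-left of the bounding box.
Vertical leg: 0.6 × 10.5, A = 6.3 cm², y = 5.25 cm, Ī = 57.8813 cm⁴.
Horizontal leg (remainder): 11.9 × 0.6, A = 7.14 cm², y = 0.3 cm, Ī = 0.2142 cm⁴.
Centroid: ȳ = ΣA·y / ΣA = 2.62031 cm.
Transfer each piece to the horizontal axis through the centroid using Ī + A·d² with d = y − 2.62031:
  vertical leg: d = 2.62969 cm → contributes +101.447 cm⁴
  horizontal leg (remainder): d = -2.32031 cm → contributes +38.6549 cm⁴
Total I = 140.102 cm⁴.

I_xx ≈ 140.1 cm⁴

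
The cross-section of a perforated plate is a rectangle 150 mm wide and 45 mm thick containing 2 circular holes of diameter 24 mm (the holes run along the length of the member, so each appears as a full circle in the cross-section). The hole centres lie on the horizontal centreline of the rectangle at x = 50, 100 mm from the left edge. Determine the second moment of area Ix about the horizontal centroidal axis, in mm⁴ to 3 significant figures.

Split into non-overlapping primitives; take the origin at the lower-left of the bounding box.
Plate: 150 × 45, A = 6 750 mm², y = 22.5 mm, Ī = 1 139 063 mm⁴.
Hole 1 (subtracted): ⌀24, A = 452.39 mm², y = 22.5 mm, Ī = 16 286 mm⁴.
Hole 2 (subtracted): ⌀24, A = 452.39 mm², y = 22.5 mm, Ī = 16 286 mm⁴.
By symmetry the centroid is at mid-height, ȳ = 22.5 mm.
All pieces are centred on the horizontal centroidal axis, so I = ΣĪ (holes subtracted) = 1 106 490 mm⁴.

Ix ≈ 1.11 × 10⁶ mm⁴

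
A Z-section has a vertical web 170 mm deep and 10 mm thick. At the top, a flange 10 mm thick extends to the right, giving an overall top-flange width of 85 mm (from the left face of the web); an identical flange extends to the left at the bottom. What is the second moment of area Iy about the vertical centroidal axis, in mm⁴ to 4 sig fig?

Iy ≈ 3.427 × 10⁶ mm⁴

Break the section into simple shapes (no overlaps), measuring from the bottom-left corner of the bounding box.
Web: 10 × 170, A = 1 700 mm², x = 80 mm, Ī = 14166.7 mm⁴.
Top flange (beyond web): 75 × 10, A = 750 mm², x = 122.5 mm, Ī = 351 563 mm⁴.
Bottom flange (beyond web): 75 × 10, A = 750 mm², x = 37.5 mm, Ī = 351 563 mm⁴.
Centroid: x̄ = ΣA·x / ΣA = 80 mm.
Transfer each piece to the vertical centroidal axis using Ī + A·d² with d = x − 80:
  web: d = 0 mm → contributes +14166.7 mm⁴
  top flange (beyond web): d = 42.5 mm → contributes +1 706 250 mm⁴
  bottom flange (beyond web): d = -42.5 mm → contributes +1 706 250 mm⁴
Total I = 3 426 667 mm⁴.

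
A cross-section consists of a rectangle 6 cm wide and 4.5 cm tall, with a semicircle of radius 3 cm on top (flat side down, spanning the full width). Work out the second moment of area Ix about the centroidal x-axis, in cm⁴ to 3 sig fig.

Decompose the section into non-overlapping parts with the origin at the bottom-left of its bounding rectangle.
Rectangular body: 6 × 4.5, A = 27 cm², y = 2.25 cm, Ī = 45.563 cm⁴.
Semicircular cap: semicircle r = 3, A = 14.137 cm², y = 5.7732 cm, Ī = 8.8903 cm⁴.
Centroid: ȳ = ΣA·y / ΣA = 3.4608 cm.
Transfer each piece to the centroidal x-axis using Ī + A·d² with d = y − 3.4608:
  rectangular body: d = -1.2108 cm → contributes +85.145 cm⁴
  semicircular cap: d = 2.3124 cm → contributes +84.487 cm⁴
Total I = 169.63 cm⁴.

Ix ≈ 170 cm⁴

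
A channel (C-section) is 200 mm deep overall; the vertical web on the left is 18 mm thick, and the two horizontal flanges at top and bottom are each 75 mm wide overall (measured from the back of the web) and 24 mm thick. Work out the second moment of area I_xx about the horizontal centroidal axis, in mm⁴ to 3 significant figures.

I_xx ≈ 3.33 × 10⁷ mm⁴

Break the section into simple shapes (no overlaps), measuring from the bottom-left corner of the bounding box.
Web: 18 × 200, A = 3 600 mm², y = 100 mm, Ī = 12 000 000 mm⁴.
Top flange (beyond web): 57 × 24, A = 1 368 mm², y = 188 mm, Ī = 65 664 mm⁴.
Bottom flange (beyond web): 57 × 24, A = 1 368 mm², y = 12 mm, Ī = 65 664 mm⁴.
By symmetry the centroid is at mid-height, ȳ = 100 mm.
Transfer each piece to the horizontal centroidal axis using Ī + A·d² with d = y − 100:
  web: d = 0 mm → contributes +12 000 000 mm⁴
  top flange (beyond web): d = 88 mm → contributes +10 659 456 mm⁴
  bottom flange (beyond web): d = -88 mm → contributes +10 659 456 mm⁴
Total I = 33 318 912 mm⁴.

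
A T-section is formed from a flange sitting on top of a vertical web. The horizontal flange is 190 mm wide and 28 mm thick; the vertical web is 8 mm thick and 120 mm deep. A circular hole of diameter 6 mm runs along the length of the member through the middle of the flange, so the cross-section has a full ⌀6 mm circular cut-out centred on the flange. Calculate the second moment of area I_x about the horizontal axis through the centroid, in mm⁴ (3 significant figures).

Decompose the section into non-overlapping parts with the origin at the bottom-left of its bounding rectangle.
Flange: 190 × 28, A = 5 320 mm², y = 134 mm, Ī = 347 573 mm⁴.
Web: 8 × 120, A = 960 mm², y = 60 mm, Ī = 1 152 000 mm⁴.
Hole (subtracted): ⌀6, A = 28.274 mm², y = 134 mm, Ī = 63.617 mm⁴.
Centroid: ȳ = ΣA·y / ΣA = 122.64 mm.
Transfer each piece to the horizontal axis through the centroid using Ī + A·d² with d = y − 122.64:
  flange: d = 11.363 mm → contributes +1 034 512 mm⁴
  web: d = -62.637 mm → contributes +4 918 426 mm⁴
  hole: d = 11.363 mm → contributes −3714.5 mm⁴
Total I = 5 949 224 mm⁴.

I_x ≈ 5.95 × 10⁶ mm⁴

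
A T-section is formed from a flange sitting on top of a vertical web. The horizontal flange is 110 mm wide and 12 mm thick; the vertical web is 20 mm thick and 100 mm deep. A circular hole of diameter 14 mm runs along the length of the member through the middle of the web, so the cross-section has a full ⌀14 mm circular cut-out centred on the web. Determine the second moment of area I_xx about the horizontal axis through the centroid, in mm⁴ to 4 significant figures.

Split into non-overlapping primitives; take the origin at the lower-left of the bounding box.
Flange: 110 × 12, A = 1 320 mm², y = 106 mm, Ī = 15 840 mm⁴.
Web: 20 × 100, A = 2 000 mm², y = 50 mm, Ī = 1 666 667 mm⁴.
Hole (subtracted): ⌀14, A = 153.938 mm², y = 50 mm, Ī = 1885.74 mm⁴.
Centroid: ȳ = ΣA·y / ΣA = 73.3476 mm.
Transfer each piece to the horizontal axis through the centroid using Ī + A·d² with d = y − 73.3476:
  flange: d = 32.6524 mm → contributes +1 423 195 mm⁴
  web: d = -23.3476 mm → contributes +2 756 889 mm⁴
  hole: d = -23.3476 mm → contributes −85799.1 mm⁴
Total I = 4 094 285 mm⁴.

I_xx ≈ 4.094 × 10⁶ mm⁴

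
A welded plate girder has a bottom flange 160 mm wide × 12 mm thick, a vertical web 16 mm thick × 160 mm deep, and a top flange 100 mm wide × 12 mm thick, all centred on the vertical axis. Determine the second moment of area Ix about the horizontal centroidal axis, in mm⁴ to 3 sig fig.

Split into non-overlapping primitives; take the origin at the lower-left of the bounding box.
Bottom plate: 160 × 12, A = 1 920 mm², y = 6 mm, Ī = 23 040 mm⁴.
Web plate: 16 × 160, A = 2 560 mm², y = 92 mm, Ī = 5 461 333 mm⁴.
Top plate: 100 × 12, A = 1 200 mm², y = 178 mm, Ī = 14 400 mm⁴.
Centroid: ȳ = ΣA·y / ΣA = 81.099 mm.
Transfer each piece to the horizontal centroidal axis using Ī + A·d² with d = y − 81.099:
  bottom plate: d = -75.099 mm → contributes +10 851 453 mm⁴
  web plate: d = 10.901 mm → contributes +5 765 566 mm⁴
  top plate: d = 96.901 mm → contributes +11 282 260 mm⁴
Total I = 27 899 278 mm⁴.

Ix ≈ 2.79 × 10⁷ mm⁴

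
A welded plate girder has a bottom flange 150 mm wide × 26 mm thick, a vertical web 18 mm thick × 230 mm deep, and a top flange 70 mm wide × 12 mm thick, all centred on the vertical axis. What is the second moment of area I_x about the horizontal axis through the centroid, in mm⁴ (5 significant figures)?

Decompose the section into non-overlapping parts with the origin at the bottom-left of its bounding rectangle.
Bottom plate: 150 × 26, A = 3 900 mm², y = 13 mm, Ī = 219 700 mm⁴.
Web plate: 18 × 230, A = 4 140 mm², y = 141 mm, Ī = 18 250 500 mm⁴.
Top plate: 70 × 12, A = 840 mm², y = 262 mm, Ī = 10 080 mm⁴.
Centroid: ȳ = ΣA·y / ΣA = 96.22973 mm.
Transfer each piece to the horizontal axis through the centroid using Ī + A·d² with d = y − 96.22973:
  bottom plate: d = -83.22973 mm → contributes +27 235 733 mm⁴
  web plate: d = 44.77027 mm → contributes +26 548 621 mm⁴
  top plate: d = 165.7703 mm → contributes +23 093 097 mm⁴
Total I = 76 877 451 mm⁴.

I_x ≈ 7.6877 × 10⁷ mm⁴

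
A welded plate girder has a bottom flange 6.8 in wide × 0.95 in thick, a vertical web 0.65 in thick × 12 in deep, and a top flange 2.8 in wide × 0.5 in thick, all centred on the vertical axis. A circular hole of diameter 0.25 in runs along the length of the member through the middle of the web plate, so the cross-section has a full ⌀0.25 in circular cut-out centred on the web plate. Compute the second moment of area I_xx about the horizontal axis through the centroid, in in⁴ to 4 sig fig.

Split into non-overlapping primitives; take the origin at the lower-left of the bounding box.
Bottom plate: 6.8 × 0.95, A = 6.46 in², y = 0.475 in, Ī = 0.485846 in⁴.
Web plate: 0.65 × 12, A = 7.8 in², y = 6.95 in, Ī = 93.6 in⁴.
Top plate: 2.8 × 0.5, A = 1.4 in², y = 13.2 in, Ī = 0.0291667 in⁴.
Hole (subtracted): ⌀0.25, A = 0.0490874 in², y = 6.95 in, Ī = 0.000191748 in⁴.
Centroid: ȳ = ΣA·y / ΣA = 4.83107 in.
Transfer each piece to the horizontal axis through the centroid using Ī + A·d² with d = y − 4.83107:
  bottom plate: d = -4.35607 in → contributes +123.066 in⁴
  web plate: d = 2.11893 in → contributes +128.621 in⁴
  top plate: d = 8.36893 in → contributes +98.0839 in⁴
  hole: d = 2.11893 in → contributes −0.220588 in⁴
Total I = 349.551 in⁴.

I_xx ≈ 349.6 in⁴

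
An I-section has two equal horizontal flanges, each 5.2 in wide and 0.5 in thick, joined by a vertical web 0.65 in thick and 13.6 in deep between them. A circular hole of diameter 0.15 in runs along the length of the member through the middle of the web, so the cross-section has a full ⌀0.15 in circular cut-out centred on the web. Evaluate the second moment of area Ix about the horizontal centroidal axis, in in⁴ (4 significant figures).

Decompose the section into non-overlapping parts with the origin at the bottom-left of its bounding rectangle.
Bottom flange: 5.2 × 0.5, A = 2.6 in², y = 0.25 in, Ī = 0.0541667 in⁴.
Web: 0.65 × 13.6, A = 8.84 in², y = 7.3 in, Ī = 136.254 in⁴.
Top flange: 5.2 × 0.5, A = 2.6 in², y = 14.35 in, Ī = 0.0541667 in⁴.
Hole (subtracted): ⌀0.15, A = 0.0176715 in², y = 7.3 in, Ī = 0.0000248505 in⁴.
By symmetry the centroid is at mid-height, ȳ = 7.3 in.
Transfer each piece to the horizontal centroidal axis using Ī + A·d² with d = y − 7.3:
  bottom flange: d = -7.05 in → contributes +129.281 in⁴
  web: d = 0 in → contributes +136.254 in⁴
  top flange: d = 7.05 in → contributes +129.281 in⁴
  hole: d = 0 in → contributes −0.0000248505 in⁴
Total I = 394.815 in⁴.

Ix ≈ 394.8 in⁴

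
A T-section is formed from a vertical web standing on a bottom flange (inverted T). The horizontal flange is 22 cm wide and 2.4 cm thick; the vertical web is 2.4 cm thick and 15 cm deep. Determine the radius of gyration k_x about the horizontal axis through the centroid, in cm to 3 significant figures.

k_x ≈ 5.11 cm

Split into non-overlapping primitives; take the origin at the lower-left of the bounding box.
Flange: 22 × 2.4, A = 52.8 cm², y = 1.2 cm, Ī = 25.344 cm⁴.
Web: 2.4 × 15, A = 36 cm², y = 9.9 cm, Ī = 675 cm⁴.
Centroid: ȳ = ΣA·y / ΣA = 4.727 cm.
Transfer each piece to the horizontal axis through the centroid using Ī + A·d² with d = y − 4.727:
  flange: d = -3.527 cm → contributes +682.17 cm⁴
  web: d = 5.173 cm → contributes +1638.3 cm⁴
Total I = 2320.5 cm⁴.
Radius of gyration: k = √(I/A) = √(2320.5 / 88.8) = 5.1119 cm.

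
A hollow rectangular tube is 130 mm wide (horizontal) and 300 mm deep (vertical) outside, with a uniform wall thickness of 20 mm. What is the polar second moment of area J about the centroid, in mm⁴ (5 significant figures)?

Treat the section as a set of non-overlapping primitives; coordinates are from the bounding-box lower-left.
Outer rectangle: 130 × 300, A = 39 000 mm², y = 150 mm, Ī = 292 500 000 mm⁴.
Inner void (subtracted): 90 × 260, A = 23 400 mm², y = 150 mm, Ī = 131 820 000 mm⁴.
By symmetry the centroid is at mid-height, ȳ = 150 mm.
All pieces are centred on the centroidal x-axis, so I = ΣĪ (holes subtracted) = 160 680 000 mm⁴.
Repeating about the centroidal y-axis gives I_y = 39 130 000 mm⁴.
Polar second moment: J = I_x + I_y = 199 810 000 mm⁴.

J ≈ 1.9981 × 10⁸ mm⁴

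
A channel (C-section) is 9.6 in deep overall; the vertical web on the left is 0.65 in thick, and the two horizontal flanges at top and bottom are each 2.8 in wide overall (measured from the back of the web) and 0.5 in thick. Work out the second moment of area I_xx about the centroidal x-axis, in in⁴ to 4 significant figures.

Split into non-overlapping primitives; take the origin at the lower-left of the bounding box.
Web: 0.65 × 9.6, A = 6.24 in², y = 4.8 in, Ī = 47.9232 in⁴.
Top flange (beyond web): 2.15 × 0.5, A = 1.075 in², y = 9.35 in, Ī = 0.0223958 in⁴.
Bottom flange (beyond web): 2.15 × 0.5, A = 1.075 in², y = 0.25 in, Ī = 0.0223958 in⁴.
By symmetry the centroid is at mid-height, ȳ = 4.8 in.
Transfer each piece to the centroidal x-axis using Ī + A·d² with d = y − 4.8:
  web: d = 0 in → contributes +47.9232 in⁴
  top flange (beyond web): d = 4.55 in → contributes +22.2776 in⁴
  bottom flange (beyond web): d = -4.55 in → contributes +22.2776 in⁴
Total I = 92.4784 in⁴.

I_xx ≈ 92.48 in⁴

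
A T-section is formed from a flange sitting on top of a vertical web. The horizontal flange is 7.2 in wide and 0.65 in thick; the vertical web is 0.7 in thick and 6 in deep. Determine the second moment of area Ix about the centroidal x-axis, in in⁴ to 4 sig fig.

Ix ≈ 37.24 in⁴

Decompose the section into non-overlapping parts with the origin at the bottom-left of its bounding rectangle.
Flange: 7.2 × 0.65, A = 4.68 in², y = 6.325 in, Ī = 0.164775 in⁴.
Web: 0.7 × 6, A = 4.2 in², y = 3 in, Ī = 12.6 in⁴.
Centroid: ȳ = ΣA·y / ΣA = 4.75236 in.
Transfer each piece to the centroidal x-axis using Ī + A·d² with d = y − 4.75236:
  flange: d = 1.57264 in → contributes +11.7393 in⁴
  web: d = -1.75236 in → contributes +25.4973 in⁴
Total I = 37.2366 in⁴.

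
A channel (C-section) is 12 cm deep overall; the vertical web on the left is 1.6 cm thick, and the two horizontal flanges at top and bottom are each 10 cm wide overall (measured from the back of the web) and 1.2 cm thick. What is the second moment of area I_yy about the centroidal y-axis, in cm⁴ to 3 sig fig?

I_yy ≈ 368 cm⁴

Treat the section as a set of non-overlapping primitives; coordinates are from the bounding-box lower-left.
Web: 1.6 × 12, A = 19.2 cm², x = 0.8 cm, Ī = 4.096 cm⁴.
Top flange (beyond web): 8.4 × 1.2, A = 10.08 cm², x = 5.8 cm, Ī = 59.27 cm⁴.
Bottom flange (beyond web): 8.4 × 1.2, A = 10.08 cm², x = 5.8 cm, Ī = 59.27 cm⁴.
Centroid: x̄ = ΣA·x / ΣA = 3.361 cm.
Transfer each piece to the centroidal y-axis using Ī + A·d² with d = x − 3.361:
  web: d = -2.561 cm → contributes +130.02 cm⁴
  top flange (beyond web): d = 2.439 cm → contributes +119.23 cm⁴
  bottom flange (beyond web): d = 2.439 cm → contributes +119.23 cm⁴
Total I = 368.49 cm⁴.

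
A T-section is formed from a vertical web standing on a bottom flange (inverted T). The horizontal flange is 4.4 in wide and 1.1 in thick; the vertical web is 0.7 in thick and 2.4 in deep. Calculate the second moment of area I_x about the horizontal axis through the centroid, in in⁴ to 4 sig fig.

Decompose the section into non-overlapping parts with the origin at the bottom-left of its bounding rectangle.
Flange: 4.4 × 1.1, A = 4.84 in², y = 0.55 in, Ī = 0.488033 in⁴.
Web: 0.7 × 2.4, A = 1.68 in², y = 2.3 in, Ī = 0.8064 in⁴.
Centroid: ȳ = ΣA·y / ΣA = 1.00092 in.
Transfer each piece to the horizontal axis through the centroid using Ī + A·d² with d = y − 1.00092:
  flange: d = -0.45092 in → contributes +1.47215 in⁴
  web: d = 1.29908 in → contributes +3.64158 in⁴
Total I = 5.11373 in⁴.

I_x ≈ 5.114 in⁴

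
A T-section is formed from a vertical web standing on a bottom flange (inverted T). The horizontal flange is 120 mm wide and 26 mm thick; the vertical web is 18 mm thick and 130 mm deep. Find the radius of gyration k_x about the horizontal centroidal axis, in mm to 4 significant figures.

k_x ≈ 46.11 mm

Break the section into simple shapes (no overlaps), measuring from the bottom-left corner of the bounding box.
Flange: 120 × 26, A = 3 120 mm², y = 13 mm, Ī = 175 760 mm⁴.
Web: 18 × 130, A = 2 340 mm², y = 91 mm, Ī = 3 295 500 mm⁴.
Centroid: ȳ = ΣA·y / ΣA = 46.4286 mm.
Transfer each piece to the horizontal centroidal axis using Ī + A·d² with d = y − 46.4286:
  flange: d = -33.4286 mm → contributes +3 662 264 mm⁴
  web: d = 44.5714 mm → contributes +7 944 173 mm⁴
Total I = 11 606 437 mm⁴.
Radius of gyration: k = √(I/A) = √(11 606 437 / 5 460) = 46.1055 mm.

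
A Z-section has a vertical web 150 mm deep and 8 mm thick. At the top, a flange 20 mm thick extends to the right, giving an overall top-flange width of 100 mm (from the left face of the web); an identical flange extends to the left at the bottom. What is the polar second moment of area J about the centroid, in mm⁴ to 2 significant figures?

Decompose the section into non-overlapping parts with the origin at the bottom-left of its bounding rectangle.
Web: 8 × 150, A = 1 200 mm², y = 75 mm, Ī = 2 250 000 mm⁴.
Top flange (beyond web): 92 × 20, A = 1 840 mm², y = 140 mm, Ī = 61 333 mm⁴.
Bottom flange (beyond web): 92 × 20, A = 1 840 mm², y = 10 mm, Ī = 61 333 mm⁴.
Centroid: ȳ = ΣA·y / ΣA = 75 mm.
Transfer each piece to the centroidal x-axis using Ī + A·d² with d = y − 75:
  web: d = 0 mm → contributes +2 250 000 mm⁴
  top flange (beyond web): d = 65 mm → contributes +7 835 333 mm⁴
  bottom flange (beyond web): d = -65 mm → contributes +7 835 333 mm⁴
Total I = 17 920 667 mm⁴.
For the y-axis: x̄ = 96 mm.
Repeating about the centroidal y-axis gives I_y = 11 802 027 mm⁴.
Polar second moment: J = I_x + I_y = 29 722 693 mm⁴.

J ≈ 3.0 × 10⁷ mm⁴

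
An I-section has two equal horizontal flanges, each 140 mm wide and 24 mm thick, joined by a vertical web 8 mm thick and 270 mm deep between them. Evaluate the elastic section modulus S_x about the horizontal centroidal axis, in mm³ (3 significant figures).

Decompose the section into non-overlapping parts with the origin at the bottom-left of its bounding rectangle.
Bottom flange: 140 × 24, A = 3 360 mm², y = 12 mm, Ī = 161 280 mm⁴.
Web: 8 × 270, A = 2 160 mm², y = 159 mm, Ī = 13 122 000 mm⁴.
Top flange: 140 × 24, A = 3 360 mm², y = 306 mm, Ī = 161 280 mm⁴.
By symmetry the centroid is at mid-height, ȳ = 159 mm.
Transfer each piece to the horizontal centroidal axis using Ī + A·d² with d = y − 159:
  bottom flange: d = -147 mm → contributes +72 767 520 mm⁴
  web: d = 0 mm → contributes +13 122 000 mm⁴
  top flange: d = 147 mm → contributes +72 767 520 mm⁴
Total I = 158 657 040 mm⁴.
Extreme fibre distance c = 159 mm; S = I/c = 997 843 mm³.

S_x ≈ 9.98 × 10⁵ mm³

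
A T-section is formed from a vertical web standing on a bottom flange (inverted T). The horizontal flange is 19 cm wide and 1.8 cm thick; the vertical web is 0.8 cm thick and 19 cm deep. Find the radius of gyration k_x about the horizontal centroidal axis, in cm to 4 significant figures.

Decompose the section into non-overlapping parts with the origin at the bottom-left of its bounding rectangle.
Flange: 19 × 1.8, A = 34.2 cm², y = 0.9 cm, Ī = 9.234 cm⁴.
Web: 0.8 × 19, A = 15.2 cm², y = 11.3 cm, Ī = 457.267 cm⁴.
Centroid: ȳ = ΣA·y / ΣA = 4.1 cm.
Transfer each piece to the horizontal centroidal axis using Ī + A·d² with d = y − 4.1:
  flange: d = -3.2 cm → contributes +359.442 cm⁴
  web: d = 7.2 cm → contributes +1245.23 cm⁴
Total I = 1604.68 cm⁴.
Radius of gyration: k = √(I/A) = √(1604.68 / 49.4) = 5.69942 cm.

k_x ≈ 5.699 cm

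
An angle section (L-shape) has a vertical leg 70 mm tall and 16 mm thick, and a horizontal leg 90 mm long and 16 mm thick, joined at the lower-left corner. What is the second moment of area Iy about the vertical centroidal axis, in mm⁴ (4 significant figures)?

Iy ≈ 1.730 × 10⁶ mm⁴

Decompose the section into non-overlapping parts with the origin at the bottom-left of its bounding rectangle.
Vertical leg: 16 × 70, A = 1 120 mm², x = 8 mm, Ī = 23893.3 mm⁴.
Horizontal leg (remainder): 74 × 16, A = 1 184 mm², x = 53 mm, Ī = 540 299 mm⁴.
Centroid: x̄ = ΣA·x / ΣA = 31.125 mm.
Transfer each piece to the vertical centroidal axis using Ī + A·d² with d = x − 31.125:
  vertical leg: d = -23.125 mm → contributes +622 831 mm⁴
  horizontal leg (remainder): d = 21.875 mm → contributes +1 106 861 mm⁴
Total I = 1 729 692 mm⁴.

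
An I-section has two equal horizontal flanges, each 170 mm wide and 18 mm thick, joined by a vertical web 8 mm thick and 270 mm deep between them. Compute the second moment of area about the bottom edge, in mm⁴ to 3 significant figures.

I_base ≈ 3.34 × 10⁸ mm⁴

Decompose the section into non-overlapping parts with the origin at the bottom-left of its bounding rectangle.
Bottom flange: 170 × 18, A = 3 060 mm², y = 9 mm, Ī = 82 620 mm⁴.
Web: 8 × 270, A = 2 160 mm², y = 153 mm, Ī = 13 122 000 mm⁴.
Top flange: 170 × 18, A = 3 060 mm², y = 297 mm, Ī = 82 620 mm⁴.
Transfer each piece to a horizontal axis along the bottom face using Ī + A·d² with d = y − 0:
  bottom flange: d = 9 mm → contributes +330 480 mm⁴
  web: d = 153 mm → contributes +63 685 440 mm⁴
  top flange: d = 297 mm → contributes +270 002 160 mm⁴
Total I = 334 018 080 mm⁴.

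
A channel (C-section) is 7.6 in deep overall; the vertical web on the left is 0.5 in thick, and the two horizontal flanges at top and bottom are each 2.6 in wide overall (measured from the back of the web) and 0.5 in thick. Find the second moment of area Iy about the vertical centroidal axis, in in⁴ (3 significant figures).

Iy ≈ 3.14 in⁴

Treat the section as a set of non-overlapping primitives; coordinates are from the bounding-box lower-left.
Web: 0.5 × 7.6, A = 3.8 in², x = 0.25 in, Ī = 0.079167 in⁴.
Top flange (beyond web): 2.1 × 0.5, A = 1.05 in², x = 1.55 in, Ī = 0.38588 in⁴.
Bottom flange (beyond web): 2.1 × 0.5, A = 1.05 in², x = 1.55 in, Ī = 0.38588 in⁴.
Centroid: x̄ = ΣA·x / ΣA = 0.71271 in.
Transfer each piece to the vertical centroidal axis using Ī + A·d² with d = x − 0.71271:
  web: d = -0.46271 in → contributes +0.89276 in⁴
  top flange (beyond web): d = 0.83729 in → contributes +1.122 in⁴
  bottom flange (beyond web): d = 0.83729 in → contributes +1.122 in⁴
Total I = 3.1367 in⁴.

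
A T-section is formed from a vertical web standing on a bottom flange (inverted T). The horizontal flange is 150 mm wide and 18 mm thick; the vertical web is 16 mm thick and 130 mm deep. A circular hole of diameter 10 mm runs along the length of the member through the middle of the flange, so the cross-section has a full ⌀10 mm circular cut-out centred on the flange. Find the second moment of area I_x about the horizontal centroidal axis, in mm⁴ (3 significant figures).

I_x ≈ 9.35 × 10⁶ mm⁴

Split into non-overlapping primitives; take the origin at the lower-left of the bounding box.
Flange: 150 × 18, A = 2 700 mm², y = 9 mm, Ī = 72 900 mm⁴.
Web: 16 × 130, A = 2 080 mm², y = 83 mm, Ī = 2 929 333 mm⁴.
Hole (subtracted): ⌀10, A = 78.54 mm², y = 9 mm, Ī = 490.87 mm⁴.
Centroid: ȳ = ΣA·y / ΣA = 41.739 mm.
Transfer each piece to the horizontal centroidal axis using Ī + A·d² with d = y − 41.739:
  flange: d = -32.739 mm → contributes +2 966 832 mm⁴
  web: d = 41.261 mm → contributes +6 470 512 mm⁴
  hole: d = -32.739 mm → contributes −84 672 mm⁴
Total I = 9 352 672 mm⁴.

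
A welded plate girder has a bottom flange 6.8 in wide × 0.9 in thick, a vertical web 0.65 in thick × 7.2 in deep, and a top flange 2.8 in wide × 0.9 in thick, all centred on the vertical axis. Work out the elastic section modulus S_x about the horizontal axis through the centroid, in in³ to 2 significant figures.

S_x ≈ 26 in³

Treat the section as a set of non-overlapping primitives; coordinates are from the bounding-box lower-left.
Bottom plate: 6.8 × 0.9, A = 6.12 in², y = 0.45 in, Ī = 0.4131 in⁴.
Web plate: 0.65 × 7.2, A = 4.68 in², y = 4.5 in, Ī = 20.22 in⁴.
Top plate: 2.8 × 0.9, A = 2.52 in², y = 8.55 in, Ī = 0.1701 in⁴.
Centroid: ȳ = ΣA·y / ΣA = 3.405 in.
Transfer each piece to the horizontal axis through the centroid using Ī + A·d² with d = y − 3.405:
  bottom plate: d = -2.955 in → contributes +53.87 in⁴
  web plate: d = 1.095 in → contributes +25.82 in⁴
  top plate: d = 5.145 in → contributes +66.87 in⁴
Total I = 146.6 in⁴.
Extreme fibre distance c = 5.595 in; S = I/c = 26.2 in³.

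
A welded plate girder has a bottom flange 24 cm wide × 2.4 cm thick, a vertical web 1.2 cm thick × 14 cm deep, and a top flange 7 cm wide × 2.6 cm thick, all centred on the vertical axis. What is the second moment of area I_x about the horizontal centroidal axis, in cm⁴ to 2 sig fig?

I_x ≈ 4300 cm⁴

Treat the section as a set of non-overlapping primitives; coordinates are from the bounding-box lower-left.
Bottom plate: 24 × 2.4, A = 57.6 cm², y = 1.2 cm, Ī = 27.65 cm⁴.
Web plate: 1.2 × 14, A = 16.8 cm², y = 9.4 cm, Ī = 274.4 cm⁴.
Top plate: 7 × 2.6, A = 18.2 cm², y = 17.7 cm, Ī = 10.25 cm⁴.
Centroid: ȳ = ΣA·y / ΣA = 5.931 cm.
Transfer each piece to the horizontal centroidal axis using Ī + A·d² with d = y − 5.931:
  bottom plate: d = -4.731 cm → contributes +1 317 cm⁴
  web plate: d = 3.469 cm → contributes +476.6 cm⁴
  top plate: d = 11.77 cm → contributes +2 531 cm⁴
Total I = 4 325 cm⁴.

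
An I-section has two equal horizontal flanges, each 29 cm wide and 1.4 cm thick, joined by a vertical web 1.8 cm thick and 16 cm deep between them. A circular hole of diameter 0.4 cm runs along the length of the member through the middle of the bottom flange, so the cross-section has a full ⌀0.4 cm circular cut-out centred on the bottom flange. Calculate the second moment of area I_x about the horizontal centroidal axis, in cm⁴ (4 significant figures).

I_x ≈ 6764 cm⁴

Break the section into simple shapes (no overlaps), measuring from the bottom-left corner of the bounding box.
Bottom flange: 29 × 1.4, A = 40.6 cm², y = 0.7 cm, Ī = 6.63133 cm⁴.
Web: 1.8 × 16, A = 28.8 cm², y = 9.4 cm, Ī = 614.4 cm⁴.
Top flange: 29 × 1.4, A = 40.6 cm², y = 18.1 cm, Ī = 6.63133 cm⁴.
Hole (subtracted): ⌀0.4, A = 0.125664 cm², y = 0.7 cm, Ī = 0.00125664 cm⁴.
Centroid: ȳ = ΣA·y / ΣA = 9.40995 cm.
Transfer each piece to the horizontal centroidal axis using Ī + A·d² with d = y − 9.40995:
  bottom flange: d = -8.70995 cm → contributes +3086.68 cm⁴
  web: d = -0.00995022 cm → contributes +614.403 cm⁴
  top flange: d = 8.69005 cm → contributes +3072.62 cm⁴
  hole: d = -8.70995 cm → contributes −9.53451 cm⁴
Total I = 6764.17 cm⁴.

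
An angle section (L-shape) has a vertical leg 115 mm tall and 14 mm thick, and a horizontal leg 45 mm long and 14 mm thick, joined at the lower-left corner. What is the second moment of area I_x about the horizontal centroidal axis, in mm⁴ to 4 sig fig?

I_x ≈ 2.653 × 10⁶ mm⁴

Break the section into simple shapes (no overlaps), measuring from the bottom-left corner of the bounding box.
Vertical leg: 14 × 115, A = 1 610 mm², y = 57.5 mm, Ī = 1 774 354 mm⁴.
Horizontal leg (remainder): 31 × 14, A = 434 mm², y = 7 mm, Ī = 7088.67 mm⁴.
Centroid: ȳ = ΣA·y / ΣA = 46.7774 mm.
Transfer each piece to the horizontal centroidal axis using Ī + A·d² with d = y − 46.7774:
  vertical leg: d = 10.7226 mm → contributes +1 959 463 mm⁴
  horizontal leg (remainder): d = -39.7774 mm → contributes +693 781 mm⁴
Total I = 2 653 244 mm⁴.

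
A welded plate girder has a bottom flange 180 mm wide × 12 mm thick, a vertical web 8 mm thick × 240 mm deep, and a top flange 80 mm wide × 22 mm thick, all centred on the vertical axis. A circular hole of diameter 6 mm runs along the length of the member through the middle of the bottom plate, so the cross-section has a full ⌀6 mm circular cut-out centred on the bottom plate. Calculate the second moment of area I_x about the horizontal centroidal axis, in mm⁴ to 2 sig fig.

I_x ≈ 7.3 × 10⁷ mm⁴

Split into non-overlapping primitives; take the origin at the lower-left of the bounding box.
Bottom plate: 180 × 12, A = 2 160 mm², y = 6 mm, Ī = 25 920 mm⁴.
Web plate: 8 × 240, A = 1 920 mm², y = 132 mm, Ī = 9 216 000 mm⁴.
Top plate: 80 × 22, A = 1 760 mm², y = 263 mm, Ī = 70 987 mm⁴.
Hole (subtracted): ⌀6, A = 28.27 mm², y = 6 mm, Ī = 63.62 mm⁴.
Centroid: ȳ = ΣA·y / ΣA = 125.5 mm.
Transfer each piece to the horizontal centroidal axis using Ī + A·d² with d = y − 125.5:
  bottom plate: d = -119.5 mm → contributes +30 848 061 mm⁴
  web plate: d = 6.545 mm → contributes +9 298 246 mm⁴
  top plate: d = 137.5 mm → contributes +33 367 744 mm⁴
  hole: d = -119.5 mm → contributes −403 525 mm⁴
Total I = 73 110 527 mm⁴.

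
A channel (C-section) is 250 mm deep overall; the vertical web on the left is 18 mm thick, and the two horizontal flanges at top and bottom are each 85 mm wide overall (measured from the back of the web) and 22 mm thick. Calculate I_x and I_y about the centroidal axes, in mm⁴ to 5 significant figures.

I_x ≈ 6.1869 × 10⁷ mm⁴, I_y ≈ 4.4415 × 10⁶ mm⁴

Treat the section as a set of non-overlapping primitives; coordinates are from the bounding-box lower-left.
Web: 18 × 250, A = 4 500 mm², y = 125 mm, Ī = 23 437 500 mm⁴.
Top flange (beyond web): 67 × 22, A = 1 474 mm², y = 239 mm, Ī = 59451.33 mm⁴.
Bottom flange (beyond web): 67 × 22, A = 1 474 mm², y = 11 mm, Ī = 59451.33 mm⁴.
By symmetry the centroid is at mid-height, ȳ = 125 mm.
Transfer each piece to the centroidal x-axis using Ī + A·d² with d = y − 125:
  web: d = 0 mm → contributes +23 437 500 mm⁴
  top flange (beyond web): d = 114 mm → contributes +19 215 555 mm⁴
  bottom flange (beyond web): d = -114 mm → contributes +19 215 555 mm⁴
Total I = 61 868 611 mm⁴.
For the y-axis: x̄ = 25.82197 mm.
Repeating about the centroidal y-axis gives I_y = 4 441 499 mm⁴.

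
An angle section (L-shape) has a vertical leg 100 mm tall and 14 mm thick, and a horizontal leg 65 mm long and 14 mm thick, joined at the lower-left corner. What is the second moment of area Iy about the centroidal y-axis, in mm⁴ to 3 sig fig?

Iy ≈ 6.77 × 10⁵ mm⁴

Split into non-overlapping primitives; take the origin at the lower-left of the bounding box.
Vertical leg: 14 × 100, A = 1 400 mm², x = 7 mm, Ī = 22 867 mm⁴.
Horizontal leg (remainder): 51 × 14, A = 714 mm², x = 39.5 mm, Ī = 154 760 mm⁴.
Centroid: x̄ = ΣA·x / ΣA = 17.977 mm.
Transfer each piece to the centroidal y-axis using Ī + A·d² with d = x − 17.977:
  vertical leg: d = -10.977 mm → contributes +191 554 mm⁴
  horizontal leg (remainder): d = 21.523 mm → contributes +485 518 mm⁴
Total I = 677 072 mm⁴.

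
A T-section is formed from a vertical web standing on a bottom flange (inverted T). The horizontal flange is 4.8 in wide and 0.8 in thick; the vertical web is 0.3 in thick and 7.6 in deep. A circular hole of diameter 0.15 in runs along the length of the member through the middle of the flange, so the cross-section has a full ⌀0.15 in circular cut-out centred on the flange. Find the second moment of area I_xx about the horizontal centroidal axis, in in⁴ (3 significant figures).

Decompose the section into non-overlapping parts with the origin at the bottom-left of its bounding rectangle.
Flange: 4.8 × 0.8, A = 3.84 in², y = 0.4 in, Ī = 0.2048 in⁴.
Web: 0.3 × 7.6, A = 2.28 in², y = 4.6 in, Ī = 10.974 in⁴.
Hole (subtracted): ⌀0.15, A = 0.017671 in², y = 0.4 in, Ī = 0.00002485 in⁴.
Centroid: ȳ = ΣA·y / ΣA = 1.9692 in.
Transfer each piece to the horizontal centroidal axis using Ī + A·d² with d = y − 1.9692:
  flange: d = -1.5692 in → contributes +9.6608 in⁴
  web: d = 2.6308 in → contributes +26.754 in⁴
  hole: d = -1.5692 in → contributes −0.043541 in⁴
Total I = 36.371 in⁴.

I_xx ≈ 36.4 in⁴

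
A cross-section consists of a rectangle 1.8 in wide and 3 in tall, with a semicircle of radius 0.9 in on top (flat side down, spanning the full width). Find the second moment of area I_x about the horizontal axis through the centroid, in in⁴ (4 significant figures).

I_x ≈ 7.769 in⁴

Treat the section as a set of non-overlapping primitives; coordinates are from the bounding-box lower-left.
Rectangular body: 1.8 × 3, A = 5.4 in², y = 1.5 in, Ī = 4.05 in⁴.
Semicircular cap: semicircle r = 0.9, A = 1.27235 in², y = 3.38197 in, Ī = 0.0720115 in⁴.
Centroid: ȳ = ΣA·y / ΣA = 1.85887 in.
Transfer each piece to the horizontal axis through the centroid using Ī + A·d² with d = y − 1.85887:
  rectangular body: d = -0.358872 in → contributes +4.74546 in⁴
  semicircular cap: d = 1.5231 in → contributes +3.02364 in⁴
Total I = 7.7691 in⁴.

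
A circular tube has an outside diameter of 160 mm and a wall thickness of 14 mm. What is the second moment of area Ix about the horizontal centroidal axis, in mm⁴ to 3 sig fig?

Ix ≈ 1.73 × 10⁷ mm⁴

Split into non-overlapping primitives; take the origin at the lower-left of the bounding box.
Outer circle: ⌀160, A = 20 106 mm², y = 80 mm, Ī = 32 169 909 mm⁴.
Bore (subtracted): ⌀132, A = 13 685 mm², y = 80 mm, Ī = 14 902 723 mm⁴.
By symmetry the centroid is at mid-height, ȳ = 80 mm.
All pieces are centred on the horizontal centroidal axis, so I = ΣĪ (holes subtracted) = 17 267 186 mm⁴.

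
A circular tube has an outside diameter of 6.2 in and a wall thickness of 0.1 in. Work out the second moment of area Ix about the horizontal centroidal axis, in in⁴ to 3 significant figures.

Ix ≈ 8.92 in⁴

Decompose the section into non-overlapping parts with the origin at the bottom-left of its bounding rectangle.
Outer circle: ⌀6.2, A = 30.191 in², y = 3.1 in, Ī = 72.533 in⁴.
Bore (subtracted): ⌀6, A = 28.274 in², y = 3.1 in, Ī = 63.617 in⁴.
By symmetry the centroid is at mid-height, ȳ = 3.1 in.
All pieces are centred on the horizontal centroidal axis, so I = ΣĪ (holes subtracted) = 8.9159 in⁴.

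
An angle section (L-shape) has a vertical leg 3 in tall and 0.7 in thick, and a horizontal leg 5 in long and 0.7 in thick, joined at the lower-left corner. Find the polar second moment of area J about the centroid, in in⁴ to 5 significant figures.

J ≈ 15.789 in⁴

Decompose the section into non-overlapping parts with the origin at the bottom-left of its bounding rectangle.
Vertical leg: 0.7 × 3, A = 2.1 in², y = 1.5 in, Ī = 1.575 in⁴.
Horizontal leg (remainder): 4.3 × 0.7, A = 3.01 in², y = 0.35 in, Ī = 0.1229083 in⁴.
Centroid: ȳ = ΣA·y / ΣA = 0.8226027 in.
Transfer each piece to the centroidal x-axis using Ī + A·d² with d = y − 0.8226027:
  vertical leg: d = 0.6773973 in → contributes +2.538621 in⁴
  horizontal leg (remainder): d = -0.4726027 in → contributes +0.7952019 in⁴
Total I = 3.333823 in⁴.
For the y-axis: x̄ = 1.822603 in.
Repeating about the centroidal y-axis gives I_y = 12.45482 in⁴.
Polar second moment: J = I_x + I_y = 15.78865 in⁴.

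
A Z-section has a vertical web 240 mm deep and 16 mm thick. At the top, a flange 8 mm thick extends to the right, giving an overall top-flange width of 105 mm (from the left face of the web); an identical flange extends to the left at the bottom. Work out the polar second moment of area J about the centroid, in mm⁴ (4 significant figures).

J ≈ 4.255 × 10⁷ mm⁴

Split into non-overlapping primitives; take the origin at the lower-left of the bounding box.
Web: 16 × 240, A = 3 840 mm², y = 120 mm, Ī = 18 432 000 mm⁴.
Top flange (beyond web): 89 × 8, A = 712 mm², y = 236 mm, Ī = 3797.33 mm⁴.
Bottom flange (beyond web): 89 × 8, A = 712 mm², y = 4 mm, Ī = 3797.33 mm⁴.
Centroid: ȳ = ΣA·y / ΣA = 120 mm.
Transfer each piece to the centroidal x-axis using Ī + A·d² with d = y − 120:
  web: d = 0 mm → contributes +18 432 000 mm⁴
  top flange (beyond web): d = 116 mm → contributes +9 584 469 mm⁴
  bottom flange (beyond web): d = -116 mm → contributes +9 584 469 mm⁴
Total I = 37 600 939 mm⁴.
For the y-axis: x̄ = 97 mm.
Repeating about the centroidal y-axis gives I_y = 4 946 779 mm⁴.
Polar second moment: J = I_x + I_y = 42 547 717 mm⁴.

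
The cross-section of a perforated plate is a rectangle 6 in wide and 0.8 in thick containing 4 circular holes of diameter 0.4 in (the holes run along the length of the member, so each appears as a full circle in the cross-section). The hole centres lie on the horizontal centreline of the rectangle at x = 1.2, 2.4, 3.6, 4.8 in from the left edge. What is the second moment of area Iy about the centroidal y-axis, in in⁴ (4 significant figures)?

Iy ≈ 13.49 in⁴

Treat the section as a set of non-overlapping primitives; coordinates are from the bounding-box lower-left.
Plate: 6 × 0.8, A = 4.8 in², x = 3 in, Ī = 14.4 in⁴.
Hole 1 (subtracted): ⌀0.4, A = 0.125664 in², x = 1.2 in, Ī = 0.00125664 in⁴.
Hole 2 (subtracted): ⌀0.4, A = 0.125664 in², x = 2.4 in, Ī = 0.00125664 in⁴.
Hole 3 (subtracted): ⌀0.4, A = 0.125664 in², x = 3.6 in, Ī = 0.00125664 in⁴.
Hole 4 (subtracted): ⌀0.4, A = 0.125664 in², x = 4.8 in, Ī = 0.00125664 in⁴.
By symmetry the centroid is at mid-width, x̄ = 3 in.
Transfer each piece to the centroidal y-axis using Ī + A·d² with d = x − 3:
  plate: d = 0 in → contributes +14.4 in⁴
  hole 1: d = -1.8 in → contributes −0.408407 in⁴
  hole 2: d = -0.6 in → contributes −0.0464956 in⁴
  hole 3: d = 0.6 in → contributes −0.0464956 in⁴
  hole 4: d = 1.8 in → contributes −0.408407 in⁴
Total I = 13.4902 in⁴.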